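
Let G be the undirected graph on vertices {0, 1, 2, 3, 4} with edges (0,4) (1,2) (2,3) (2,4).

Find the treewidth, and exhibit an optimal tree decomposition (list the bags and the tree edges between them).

Treewidth 1.
Bags: B1 = {2, 3}  B2 = {1, 2}  B3 = {2, 4}  B4 = {0, 4}
Tree: B1–B2, B1–B3, B3–B4

Each bag holds 2 vertices, so the decomposition has width 1, which upper-bounds the treewidth. Since G has at least one edge (e.g. 3–2), it is not an edgeless graph, so tw(G) ≥ 1. Therefore the treewidth is 1.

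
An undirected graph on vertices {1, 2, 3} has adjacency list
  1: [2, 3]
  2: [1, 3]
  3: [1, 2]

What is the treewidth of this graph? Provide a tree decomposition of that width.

With just one bag of size 3, the width is 3 − 1 = 2, so tw(G) ≤ 2. Conversely, {1, 2, 3} is a clique of size 3, and the vertices of any clique must share a bag in every tree decomposition; so some bag has ≥ 3 vertices and tw(G) ≥ 2. The upper and lower bounds meet at 2, so that is the treewidth.

Treewidth 2.
Bags: B1 = {1, 2, 3}
Tree: (single bag)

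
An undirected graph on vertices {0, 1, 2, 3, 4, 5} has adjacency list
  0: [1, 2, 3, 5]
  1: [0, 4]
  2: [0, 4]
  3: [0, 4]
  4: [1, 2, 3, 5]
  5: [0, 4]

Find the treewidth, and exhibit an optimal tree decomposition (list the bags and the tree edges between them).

Treewidth 2.
One optimal decomposition is:
Bags: B1 = {0, 1, 4}  B2 = {0, 3, 4}  B3 = {0, 2, 4}  B4 = {0, 4, 5}
Tree: B1–B2, B2–B3, B3–B4

Each bag holds 3 vertices, so the decomposition has width 2, which upper-bounds the treewidth. The edges 0–1–4–3–0 form a cycle, so G is not a tree and its treewidth is at least 2. Combining the bounds, tw(G) = 2.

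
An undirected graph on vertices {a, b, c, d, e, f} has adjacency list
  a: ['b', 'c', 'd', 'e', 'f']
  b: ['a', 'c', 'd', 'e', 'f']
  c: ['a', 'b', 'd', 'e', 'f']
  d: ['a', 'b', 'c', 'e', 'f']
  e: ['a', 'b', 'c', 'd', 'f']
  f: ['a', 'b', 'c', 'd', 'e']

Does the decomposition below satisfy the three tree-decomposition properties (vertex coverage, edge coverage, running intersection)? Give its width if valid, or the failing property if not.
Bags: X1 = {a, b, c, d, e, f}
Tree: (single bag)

Vertex coverage: the bags together contain {a, b, c, d, e, f}, the full vertex set. Edge coverage: each edge of G has both endpoints in at least one bag. Running intersection: for every vertex, the bags containing it form a connected subtree. All three properties hold, so this is a valid tree decomposition of width max|bag| − 1 = 5, and hence tw(G) ≤ 5.

Yes; width 5.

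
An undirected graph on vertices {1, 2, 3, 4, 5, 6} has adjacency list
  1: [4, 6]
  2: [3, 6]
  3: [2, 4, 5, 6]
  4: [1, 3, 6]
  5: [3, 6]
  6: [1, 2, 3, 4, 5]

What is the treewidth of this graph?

A width-2 tree decomposition is:
Bags: B1 = {3, 4, 6}  B2 = {1, 4, 6}  B3 = {3, 5, 6}  B4 = {2, 3, 6}
Tree: B1–B2, B1–B3, B3–B4
The largest bag has 3 vertices, giving width 2; this decomposition certifies tw(G) ≤ 2. On the other hand G contains the 3-clique {1, 4, 6}. A clique must lie in a single bag of any decomposition, so no decomposition can have width below 2. Therefore the treewidth is 2.

2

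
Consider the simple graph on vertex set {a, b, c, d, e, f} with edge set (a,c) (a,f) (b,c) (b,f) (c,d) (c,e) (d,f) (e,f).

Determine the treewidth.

2

A width-2 tree decomposition is:
Bags: B1 = {a, c, f}  B2 = {c, d, f}  B3 = {c, e, f}  B4 = {b, c, f}
Tree: B1–B2, B2–B3, B3–B4
Each bag holds 3 vertices, so the decomposition has width 2, which upper-bounds the treewidth. For the lower bound, G contains the cycle a–f–d–c–a, so G is not a forest; only forests have treewidth ≤ 1, hence tw(G) ≥ 2. Therefore the treewidth is 2.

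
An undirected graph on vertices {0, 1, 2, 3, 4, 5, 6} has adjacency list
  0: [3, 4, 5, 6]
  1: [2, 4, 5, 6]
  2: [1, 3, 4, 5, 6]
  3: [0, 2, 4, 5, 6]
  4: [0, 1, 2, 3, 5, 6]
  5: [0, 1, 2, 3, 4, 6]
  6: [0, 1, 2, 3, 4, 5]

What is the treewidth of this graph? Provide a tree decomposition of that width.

Treewidth 4.
One optimal decomposition is:
Bags: B1 = {0, 3, 4, 5, 6}  B2 = {2, 3, 4, 5, 6}  B3 = {1, 2, 4, 5, 6}
Tree: B1–B2, B2–B3

The largest bag has 5 vertices, giving width 4; this decomposition certifies tw(G) ≤ 4. Conversely, {0, 3, 4, 5, 6} is a clique of size 5, and the vertices of any clique must share a bag in every tree decomposition; so some bag has ≥ 5 vertices and tw(G) ≥ 4. Therefore the treewidth is 4.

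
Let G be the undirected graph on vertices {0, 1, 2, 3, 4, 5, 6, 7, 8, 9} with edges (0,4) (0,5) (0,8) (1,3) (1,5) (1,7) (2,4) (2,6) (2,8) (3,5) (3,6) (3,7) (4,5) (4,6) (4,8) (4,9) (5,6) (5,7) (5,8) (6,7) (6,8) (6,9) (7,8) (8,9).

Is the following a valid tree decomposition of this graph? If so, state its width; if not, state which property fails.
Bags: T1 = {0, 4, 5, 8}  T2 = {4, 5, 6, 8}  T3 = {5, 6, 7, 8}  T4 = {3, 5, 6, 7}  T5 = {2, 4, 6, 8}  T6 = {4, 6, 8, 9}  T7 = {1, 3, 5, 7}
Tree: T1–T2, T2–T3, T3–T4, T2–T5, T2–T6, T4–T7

Yes; width 3.

Checking the three conditions: (i) the bags cover all of {0, 1, 2, 3, 4, 5, 6, 7, 8, 9}; (ii) for each edge, some bag contains both endpoints; (iii) the bags containing any fixed vertex form a subtree. All hold, so the decomposition is valid with width 4 − 1 = 3.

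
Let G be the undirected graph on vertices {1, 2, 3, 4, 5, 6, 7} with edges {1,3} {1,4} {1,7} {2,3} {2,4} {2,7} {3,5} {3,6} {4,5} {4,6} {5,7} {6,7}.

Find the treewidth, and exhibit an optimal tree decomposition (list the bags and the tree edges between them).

Every bag has size at most 4, so the width is 4 − 1 = 3 and tw(G) ≤ 3. For the lower bound: the 4 vertex sets {1,3}, {6,7}, {4}, {2} are disjoint, each induces a connected subgraph, and every pair is joined by at least one edge of G. Contracting each set to a single vertex therefore yields K_{4} as a minor, and since treewidth is minor-monotone, tw(G) ≥ tw(K_{4}) = 3. Therefore the treewidth is 3.

Treewidth 3.
One such decomposition:
Bags: B1 = {1, 3, 4, 7}  B2 = {3, 4, 6, 7}  B3 = {2, 3, 4, 7}  B4 = {3, 4, 5, 7}
Tree: B1–B2, B2–B3, B3–B4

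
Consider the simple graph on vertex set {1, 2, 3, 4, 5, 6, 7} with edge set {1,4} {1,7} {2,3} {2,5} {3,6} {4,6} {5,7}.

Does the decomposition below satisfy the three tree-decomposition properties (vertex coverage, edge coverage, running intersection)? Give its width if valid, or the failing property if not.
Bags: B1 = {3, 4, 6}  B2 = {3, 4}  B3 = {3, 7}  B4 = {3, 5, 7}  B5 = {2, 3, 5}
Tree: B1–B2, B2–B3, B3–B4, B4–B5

No — vertex 1 appears in no bag.

A tree decomposition must satisfy three properties: every vertex lies in some bag; for every edge, both endpoints lie together in some bag; and for every vertex, the bags containing it form a connected subtree. Here vertex 1 appears in no bag, so the decomposition is invalid.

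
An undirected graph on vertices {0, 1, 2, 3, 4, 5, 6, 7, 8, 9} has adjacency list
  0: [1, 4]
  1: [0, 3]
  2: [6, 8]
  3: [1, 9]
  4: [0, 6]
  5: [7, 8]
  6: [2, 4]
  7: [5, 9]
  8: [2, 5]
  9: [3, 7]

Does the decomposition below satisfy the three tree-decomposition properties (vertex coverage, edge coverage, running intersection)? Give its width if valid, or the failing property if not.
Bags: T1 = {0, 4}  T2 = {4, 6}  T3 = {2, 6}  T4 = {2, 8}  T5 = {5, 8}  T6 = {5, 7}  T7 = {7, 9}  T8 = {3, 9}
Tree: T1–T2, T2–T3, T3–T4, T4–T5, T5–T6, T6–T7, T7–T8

A tree decomposition must satisfy three properties: every vertex lies in some bag; for every edge, both endpoints lie together in some bag; and for every vertex, the bags containing it form a connected subtree. Here vertex 1 appears in no bag, so the decomposition is invalid.

No — vertex 1 appears in no bag.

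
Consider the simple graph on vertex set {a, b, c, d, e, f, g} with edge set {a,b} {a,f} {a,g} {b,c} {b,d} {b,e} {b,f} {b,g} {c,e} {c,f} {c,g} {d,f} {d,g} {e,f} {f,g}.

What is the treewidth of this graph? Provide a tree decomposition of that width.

Treewidth 3.
One such decomposition:
Bags: B1 = {b, c, e, f}  B2 = {b, c, f, g}  B3 = {b, d, f, g}  B4 = {a, b, f, g}
Tree: B1–B2, B2–B3, B3–B4

Each bag holds 4 vertices, so the decomposition has width 3, which upper-bounds the treewidth. On the other hand G contains the 4-clique {b, d, f, g}. A clique must lie in a single bag of any decomposition, so no decomposition can have width below 3. Therefore the treewidth is 3.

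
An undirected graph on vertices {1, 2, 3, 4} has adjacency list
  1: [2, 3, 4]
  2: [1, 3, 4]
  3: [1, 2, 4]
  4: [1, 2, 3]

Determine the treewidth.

3

A width-3 tree decomposition is:
Bags: B1 = {1, 2, 3, 4}
Tree: (single bag)
With just one bag of size 4, the width is 4 − 1 = 3, so tw(G) ≤ 3. For the lower bound, the 4 vertices {1, 2, 3, 4} are pairwise adjacent, and any tree decomposition puts a clique entirely inside one bag — forcing width ≥ 3. The upper and lower bounds meet at 3, so that is the treewidth.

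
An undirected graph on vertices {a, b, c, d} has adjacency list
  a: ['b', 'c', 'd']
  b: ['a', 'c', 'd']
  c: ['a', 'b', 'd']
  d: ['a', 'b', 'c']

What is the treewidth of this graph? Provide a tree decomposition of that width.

With just one bag of size 4, the width is 4 − 1 = 3, so tw(G) ≤ 3. Conversely, {a, b, c, d} is a clique of size 4, and the vertices of any clique must share a bag in every tree decomposition; so some bag has ≥ 4 vertices and tw(G) ≥ 3. Hence tw(G) = 3 exactly.

Treewidth 3.
One such decomposition:
Bags: B1 = {a, b, c, d}
Tree: (single bag)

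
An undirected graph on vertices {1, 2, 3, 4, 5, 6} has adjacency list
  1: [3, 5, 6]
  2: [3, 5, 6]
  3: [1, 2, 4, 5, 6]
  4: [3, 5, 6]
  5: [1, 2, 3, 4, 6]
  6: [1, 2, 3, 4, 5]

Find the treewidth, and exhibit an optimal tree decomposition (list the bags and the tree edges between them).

The largest bag has 4 vertices, giving width 3; this decomposition certifies tw(G) ≤ 3. Conversely, {1, 3, 5, 6} is a clique of size 4, and the vertices of any clique must share a bag in every tree decomposition; so some bag has ≥ 4 vertices and tw(G) ≥ 3. Hence tw(G) = 3 exactly.

Treewidth 3.
Bags: B1 = {3, 4, 5, 6}  B2 = {1, 3, 5, 6}  B3 = {2, 3, 5, 6}
Tree: B1–B2, B1–B3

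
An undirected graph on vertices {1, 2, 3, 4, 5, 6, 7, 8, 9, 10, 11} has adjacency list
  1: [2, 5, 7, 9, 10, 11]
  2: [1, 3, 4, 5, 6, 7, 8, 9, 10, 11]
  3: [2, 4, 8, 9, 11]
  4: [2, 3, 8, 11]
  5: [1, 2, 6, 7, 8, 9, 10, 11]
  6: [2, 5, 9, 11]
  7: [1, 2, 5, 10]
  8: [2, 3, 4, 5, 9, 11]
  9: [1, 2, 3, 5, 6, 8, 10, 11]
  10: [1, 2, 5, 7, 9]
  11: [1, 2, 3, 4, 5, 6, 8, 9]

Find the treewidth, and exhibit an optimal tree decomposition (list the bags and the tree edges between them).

Each bag holds 5 vertices, so the decomposition has width 4, which upper-bounds the treewidth. For the lower bound, the 5 vertices {2, 3, 8, 9, 11} are pairwise adjacent, and any tree decomposition puts a clique entirely inside one bag — forcing width ≥ 4. The upper and lower bounds meet at 4, so that is the treewidth.

Treewidth 4.
One optimal decomposition is:
Bags: B1 = {2, 5, 8, 9, 11}  B2 = {1, 2, 5, 9, 11}  B3 = {2, 3, 8, 9, 11}  B4 = {1, 2, 5, 9, 10}  B5 = {1, 2, 5, 7, 10}  B6 = {2, 3, 4, 8, 11}  B7 = {2, 5, 6, 9, 11}
Tree: B1–B2, B1–B3, B2–B4, B4–B5, B3–B6, B2–B7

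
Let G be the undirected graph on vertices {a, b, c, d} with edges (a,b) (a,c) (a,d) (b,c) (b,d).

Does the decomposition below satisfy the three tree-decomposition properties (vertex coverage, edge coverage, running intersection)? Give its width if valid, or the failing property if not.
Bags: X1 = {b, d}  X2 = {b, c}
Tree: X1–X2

A tree decomposition must satisfy three properties: every vertex lies in some bag; for every edge, both endpoints lie together in some bag; and for every vertex, the bags containing it form a connected subtree. Here vertex a appears in no bag, so the decomposition is invalid.

No — vertex a appears in no bag.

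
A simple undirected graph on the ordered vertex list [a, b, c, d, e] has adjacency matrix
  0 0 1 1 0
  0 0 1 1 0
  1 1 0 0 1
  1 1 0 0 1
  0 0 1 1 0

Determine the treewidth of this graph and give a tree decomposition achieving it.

Treewidth 2.
Bags: B1 = {a, c, d}  B2 = {b, c, d}  B3 = {c, d, e}
Tree: B1–B2, B2–B3

Every bag has size at most 3, so the width is 3 − 1 = 2 and tw(G) ≤ 2. Since c–a–d–b–c is a cycle in G, G is not acyclic. Forests are exactly the graphs of treewidth ≤ 1, so tw(G) ≥ 2. The upper and lower bounds meet at 2, so that is the treewidth.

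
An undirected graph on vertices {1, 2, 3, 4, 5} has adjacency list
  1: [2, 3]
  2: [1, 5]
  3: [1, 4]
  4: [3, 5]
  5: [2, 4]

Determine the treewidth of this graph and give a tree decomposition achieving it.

Treewidth 2.
Bags: B1 = {1, 3, 4}  B2 = {1, 2, 4}  B3 = {2, 4, 5}
Tree: B1–B2, B2–B3

The largest bag has 3 vertices, giving width 2; this decomposition certifies tw(G) ≤ 2. Since 4–3–1–2–5–4 is a cycle in G, G is not acyclic. Forests are exactly the graphs of treewidth ≤ 1, so tw(G) ≥ 2. Therefore the treewidth is 2.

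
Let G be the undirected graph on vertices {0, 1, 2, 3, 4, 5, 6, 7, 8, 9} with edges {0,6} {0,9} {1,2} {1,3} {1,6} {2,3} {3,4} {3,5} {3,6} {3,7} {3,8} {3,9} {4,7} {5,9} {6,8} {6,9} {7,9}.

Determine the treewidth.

2

A width-2 tree decomposition is:
Bags: B1 = {1, 3, 6}  B2 = {3, 6, 9}  B3 = {3, 6, 8}  B4 = {3, 5, 9}  B5 = {0, 6, 9}  B6 = {3, 7, 9}  B7 = {1, 2, 3}  B8 = {3, 4, 7}
Tree: B1–B2, B2–B3, B2–B4, B2–B5, B2–B6, B1–B7, B6–B8
Every bag has size at most 3, so the width is 3 − 1 = 2 and tw(G) ≤ 2. Conversely, {0, 6, 9} is a clique of size 3, and the vertices of any clique must share a bag in every tree decomposition; so some bag has ≥ 3 vertices and tw(G) ≥ 2. Combining the bounds, tw(G) = 2.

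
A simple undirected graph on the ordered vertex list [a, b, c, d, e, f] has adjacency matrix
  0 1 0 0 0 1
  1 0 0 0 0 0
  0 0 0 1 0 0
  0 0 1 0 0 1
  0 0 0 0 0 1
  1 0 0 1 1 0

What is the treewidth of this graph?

A width-1 tree decomposition is:
Bags: B1 = {a, f}  B2 = {d, f}  B3 = {a, b}  B4 = {e, f}  B5 = {c, d}
Tree: B1–B2, B1–B3, B2–B4, B2–B5
Each bag holds 2 vertices, so the decomposition has width 1, which upper-bounds the treewidth. Since G has at least one edge (e.g. f–a), it is not an edgeless graph, so tw(G) ≥ 1. Therefore the treewidth is 1.

1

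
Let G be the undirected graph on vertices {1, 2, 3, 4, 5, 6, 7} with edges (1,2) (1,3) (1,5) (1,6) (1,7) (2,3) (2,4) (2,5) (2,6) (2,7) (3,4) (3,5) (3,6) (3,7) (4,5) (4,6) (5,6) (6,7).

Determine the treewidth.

A width-4 tree decomposition is:
Bags: B1 = {1, 2, 3, 6, 7}  B2 = {1, 2, 3, 5, 6}  B3 = {2, 3, 4, 5, 6}
Tree: B1–B2, B2–B3
The largest bag has 5 vertices, giving width 4; this decomposition certifies tw(G) ≤ 4. Conversely, {1, 2, 3, 5, 6} is a clique of size 5, and the vertices of any clique must share a bag in every tree decomposition; so some bag has ≥ 5 vertices and tw(G) ≥ 4. The upper and lower bounds meet at 4, so that is the treewidth.

4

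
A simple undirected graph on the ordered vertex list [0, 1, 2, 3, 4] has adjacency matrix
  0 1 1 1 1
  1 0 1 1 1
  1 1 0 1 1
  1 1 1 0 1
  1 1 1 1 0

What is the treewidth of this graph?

4

A width-4 tree decomposition is:
Bags: B1 = {0, 1, 2, 3, 4}
Tree: (single bag)
With just one bag of size 5, the width is 5 − 1 = 4, so tw(G) ≤ 4. Conversely, {0, 1, 2, 3, 4} is a clique of size 5, and the vertices of any clique must share a bag in every tree decomposition; so some bag has ≥ 5 vertices and tw(G) ≥ 4. The upper and lower bounds meet at 4, so that is the treewidth.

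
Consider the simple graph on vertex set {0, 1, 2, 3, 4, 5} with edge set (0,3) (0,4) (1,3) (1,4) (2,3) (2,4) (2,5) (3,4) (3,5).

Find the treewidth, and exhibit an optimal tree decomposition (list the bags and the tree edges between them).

Treewidth 2.
One such decomposition:
Bags: B1 = {0, 3, 4}  B2 = {2, 3, 4}  B3 = {2, 3, 5}  B4 = {1, 3, 4}
Tree: B1–B2, B2–B3, B2–B4

The largest bag has 3 vertices, giving width 2; this decomposition certifies tw(G) ≤ 2. For the lower bound, the 3 vertices {0, 3, 4} are pairwise adjacent, and any tree decomposition puts a clique entirely inside one bag — forcing width ≥ 2. Combining the bounds, tw(G) = 2.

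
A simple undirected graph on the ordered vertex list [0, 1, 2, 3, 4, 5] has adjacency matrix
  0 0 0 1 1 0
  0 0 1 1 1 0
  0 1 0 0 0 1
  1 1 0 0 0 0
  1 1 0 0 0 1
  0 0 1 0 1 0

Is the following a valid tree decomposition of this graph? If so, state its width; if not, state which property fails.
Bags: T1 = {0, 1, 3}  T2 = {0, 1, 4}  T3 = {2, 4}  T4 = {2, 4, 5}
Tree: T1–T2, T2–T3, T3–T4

A tree decomposition must satisfy three properties: every vertex lies in some bag; for every edge, both endpoints lie together in some bag; and for every vertex, the bags containing it form a connected subtree. Here edge (1,2) lies in no bag, so the decomposition is invalid.

No — edge (1,2) lies in no bag.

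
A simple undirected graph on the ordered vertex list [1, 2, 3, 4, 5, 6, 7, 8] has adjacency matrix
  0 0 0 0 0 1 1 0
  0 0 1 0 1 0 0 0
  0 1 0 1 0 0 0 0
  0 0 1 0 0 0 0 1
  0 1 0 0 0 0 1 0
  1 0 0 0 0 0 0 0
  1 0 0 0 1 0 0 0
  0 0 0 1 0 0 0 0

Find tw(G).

1

A width-1 tree decomposition is:
Bags: B1 = {1, 6}  B2 = {1, 7}  B3 = {5, 7}  B4 = {2, 5}  B5 = {2, 3}  B6 = {3, 4}  B7 = {4, 8}
Tree: B1–B2, B2–B3, B3–B4, B4–B5, B5–B6, B6–B7
The largest bag has 2 vertices, giving width 1; this decomposition certifies tw(G) ≤ 1. Any graph with an edge has treewidth ≥ 1, and G has the edge 6–1. Therefore the treewidth is 1.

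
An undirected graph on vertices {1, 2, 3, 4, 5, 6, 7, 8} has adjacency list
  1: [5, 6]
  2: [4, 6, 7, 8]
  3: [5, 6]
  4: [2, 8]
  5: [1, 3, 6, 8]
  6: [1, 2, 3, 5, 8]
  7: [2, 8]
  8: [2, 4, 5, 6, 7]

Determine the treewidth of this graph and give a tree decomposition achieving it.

Every bag has size at most 3, so the width is 3 − 1 = 2 and tw(G) ≤ 2. On the other hand G contains the 3-clique {2, 4, 8}. A clique must lie in a single bag of any decomposition, so no decomposition can have width below 2. The upper and lower bounds meet at 2, so that is the treewidth.

Treewidth 2.
One optimal decomposition is:
Bags: B1 = {2, 7, 8}  B2 = {2, 4, 8}  B3 = {2, 6, 8}  B4 = {5, 6, 8}  B5 = {3, 5, 6}  B6 = {1, 5, 6}
Tree: B1–B2, B1–B3, B3–B4, B4–B5, B4–B6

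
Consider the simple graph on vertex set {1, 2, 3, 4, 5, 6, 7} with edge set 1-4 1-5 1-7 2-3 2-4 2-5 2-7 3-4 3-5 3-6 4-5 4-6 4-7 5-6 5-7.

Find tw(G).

A width-3 tree decomposition is:
Bags: B1 = {1, 4, 5, 7}  B2 = {2, 4, 5, 7}  B3 = {2, 3, 4, 5}  B4 = {3, 4, 5, 6}
Tree: B1–B2, B2–B3, B3–B4
Each bag holds 4 vertices, so the decomposition has width 3, which upper-bounds the treewidth. For the lower bound, the 4 vertices {1, 4, 5, 7} are pairwise adjacent, and any tree decomposition puts a clique entirely inside one bag — forcing width ≥ 3. Combining the bounds, tw(G) = 3.

3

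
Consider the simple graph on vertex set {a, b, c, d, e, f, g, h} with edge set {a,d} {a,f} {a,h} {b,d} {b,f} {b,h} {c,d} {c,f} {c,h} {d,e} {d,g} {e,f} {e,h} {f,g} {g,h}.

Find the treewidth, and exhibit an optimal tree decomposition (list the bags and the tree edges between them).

Treewidth 3.
One optimal decomposition is:
Bags: B1 = {b, d, f, h}  B2 = {c, d, f, h}  B3 = {d, e, f, h}  B4 = {d, f, g, h}  B5 = {a, d, f, h}
Tree: B1–B2, B2–B3, B3–B4, B4–B5

Each bag holds 4 vertices, so the decomposition has width 3, which upper-bounds the treewidth. For the lower bound: the 4 vertex sets {b,d}, {c,h}, {f}, {e} are disjoint, each induces a connected subgraph, and every pair is joined by at least one edge of G. Contracting each set to a single vertex therefore yields K_{4} as a minor, and since treewidth is minor-monotone, tw(G) ≥ tw(K_{4}) = 3. The upper and lower bounds meet at 3, so that is the treewidth.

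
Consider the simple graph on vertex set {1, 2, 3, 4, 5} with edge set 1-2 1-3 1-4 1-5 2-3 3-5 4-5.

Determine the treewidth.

2

A width-2 tree decomposition is:
Bags: B1 = {1, 4, 5}  B2 = {1, 3, 5}  B3 = {1, 2, 3}
Tree: B1–B2, B2–B3
Each bag holds 3 vertices, so the decomposition has width 2, which upper-bounds the treewidth. On the other hand G contains the 3-clique {1, 2, 3}. A clique must lie in a single bag of any decomposition, so no decomposition can have width below 2. Hence tw(G) = 2 exactly.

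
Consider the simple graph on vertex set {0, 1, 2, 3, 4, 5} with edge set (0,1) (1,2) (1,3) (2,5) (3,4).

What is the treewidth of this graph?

A width-1 tree decomposition is:
Bags: B1 = {1, 2}  B2 = {1, 3}  B3 = {0, 1}  B4 = {3, 4}  B5 = {2, 5}
Tree: B1–B2, B2–B3, B2–B4, B1–B5
Every bag has size at most 2, so the width is 2 − 1 = 1 and tw(G) ≤ 1. Since G has at least one edge (e.g. 2–1), it is not an edgeless graph, so tw(G) ≥ 1. The upper and lower bounds meet at 1, so that is the treewidth.

1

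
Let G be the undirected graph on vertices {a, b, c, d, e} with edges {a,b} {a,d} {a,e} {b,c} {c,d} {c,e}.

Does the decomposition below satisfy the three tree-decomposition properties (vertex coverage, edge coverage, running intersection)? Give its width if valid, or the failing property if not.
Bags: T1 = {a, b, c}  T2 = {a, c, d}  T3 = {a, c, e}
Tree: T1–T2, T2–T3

Yes; width 2.

Every vertex of G appears in some bag (union = {a, b, c, d, e}); every edge is covered by a bag; and for each vertex v the set of bags containing v is connected in the bag tree. The decomposition is therefore valid. The largest bag has 3 vertices, so the width is 2.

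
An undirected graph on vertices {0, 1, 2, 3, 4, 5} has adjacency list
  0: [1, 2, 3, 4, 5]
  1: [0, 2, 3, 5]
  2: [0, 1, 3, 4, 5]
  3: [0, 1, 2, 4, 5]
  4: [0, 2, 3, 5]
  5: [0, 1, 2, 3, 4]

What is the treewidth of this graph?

A width-4 tree decomposition is:
Bags: B1 = {0, 1, 2, 3, 5}  B2 = {0, 2, 3, 4, 5}
Tree: B1–B2
The largest bag has 5 vertices, giving width 4; this decomposition certifies tw(G) ≤ 4. Conversely, {0, 1, 2, 3, 5} is a clique of size 5, and the vertices of any clique must share a bag in every tree decomposition; so some bag has ≥ 5 vertices and tw(G) ≥ 4. Hence tw(G) = 4 exactly.

4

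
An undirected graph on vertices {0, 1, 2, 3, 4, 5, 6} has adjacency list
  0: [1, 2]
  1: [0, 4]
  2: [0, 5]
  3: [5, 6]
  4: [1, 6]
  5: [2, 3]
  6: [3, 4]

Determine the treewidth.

A width-2 tree decomposition is:
Bags: B1 = {1, 4, 6}  B2 = {1, 3, 6}  B3 = {1, 3, 5}  B4 = {1, 2, 5}  B5 = {0, 1, 2}
Tree: B1–B2, B2–B3, B3–B4, B4–B5
Each bag holds 3 vertices, so the decomposition has width 2, which upper-bounds the treewidth. Since 1–4–6–3–5–2–0–1 is a cycle in G, G is not acyclic. Forests are exactly the graphs of treewidth ≤ 1, so tw(G) ≥ 2. Hence tw(G) = 2 exactly.

2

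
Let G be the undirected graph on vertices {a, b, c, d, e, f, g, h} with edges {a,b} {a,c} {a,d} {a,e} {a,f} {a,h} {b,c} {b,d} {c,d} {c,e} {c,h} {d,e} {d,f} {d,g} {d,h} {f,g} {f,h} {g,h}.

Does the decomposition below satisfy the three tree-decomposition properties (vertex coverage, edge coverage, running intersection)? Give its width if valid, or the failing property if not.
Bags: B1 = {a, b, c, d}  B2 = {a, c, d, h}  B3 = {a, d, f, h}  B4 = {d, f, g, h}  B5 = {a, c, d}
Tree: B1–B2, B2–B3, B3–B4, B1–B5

A tree decomposition must satisfy three properties: every vertex lies in some bag; for every edge, both endpoints lie together in some bag; and for every vertex, the bags containing it form a connected subtree. Here vertex e appears in no bag, so the decomposition is invalid.

No — vertex e appears in no bag.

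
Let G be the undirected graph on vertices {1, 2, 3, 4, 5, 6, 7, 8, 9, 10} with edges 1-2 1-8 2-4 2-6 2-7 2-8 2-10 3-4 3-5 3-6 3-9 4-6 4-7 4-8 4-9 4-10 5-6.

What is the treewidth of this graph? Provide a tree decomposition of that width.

Treewidth 2.
One such decomposition:
Bags: B1 = {3, 4, 6}  B2 = {2, 4, 6}  B3 = {2, 4, 8}  B4 = {1, 2, 8}  B5 = {3, 5, 6}  B6 = {3, 4, 9}  B7 = {2, 4, 10}  B8 = {2, 4, 7}
Tree: B1–B2, B2–B3, B3–B4, B1–B5, B1–B6, B3–B7, B2–B8

Every bag has size at most 3, so the width is 3 − 1 = 2 and tw(G) ≤ 2. For the lower bound, the 3 vertices {1, 2, 8} are pairwise adjacent, and any tree decomposition puts a clique entirely inside one bag — forcing width ≥ 2. Therefore the treewidth is 2.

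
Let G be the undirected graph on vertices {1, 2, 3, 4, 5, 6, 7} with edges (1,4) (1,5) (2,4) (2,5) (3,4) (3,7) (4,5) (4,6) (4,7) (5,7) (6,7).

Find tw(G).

A width-2 tree decomposition is:
Bags: B1 = {4, 5, 7}  B2 = {4, 6, 7}  B3 = {1, 4, 5}  B4 = {3, 4, 7}  B5 = {2, 4, 5}
Tree: B1–B2, B1–B3, B2–B4, B1–B5
Every bag has size at most 3, so the width is 3 − 1 = 2 and tw(G) ≤ 2. On the other hand G contains the 3-clique {3, 4, 7}. A clique must lie in a single bag of any decomposition, so no decomposition can have width below 2. The upper and lower bounds meet at 2, so that is the treewidth.

2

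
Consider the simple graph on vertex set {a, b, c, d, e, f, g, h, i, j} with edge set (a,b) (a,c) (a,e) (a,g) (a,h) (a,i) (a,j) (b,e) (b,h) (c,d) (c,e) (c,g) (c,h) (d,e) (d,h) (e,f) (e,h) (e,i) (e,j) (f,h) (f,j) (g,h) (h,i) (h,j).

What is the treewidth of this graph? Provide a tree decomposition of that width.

Treewidth 3.
One optimal decomposition is:
Bags: B1 = {a, c, e, h}  B2 = {a, e, h, i}  B3 = {a, c, g, h}  B4 = {a, e, h, j}  B5 = {a, b, e, h}  B6 = {e, f, h, j}  B7 = {c, d, e, h}
Tree: B1–B2, B1–B3, B2–B4, B1–B5, B4–B6, B1–B7

The largest bag has 4 vertices, giving width 3; this decomposition certifies tw(G) ≤ 3. On the other hand G contains the 4-clique {a, c, g, h}. A clique must lie in a single bag of any decomposition, so no decomposition can have width below 3. Hence tw(G) = 3 exactly.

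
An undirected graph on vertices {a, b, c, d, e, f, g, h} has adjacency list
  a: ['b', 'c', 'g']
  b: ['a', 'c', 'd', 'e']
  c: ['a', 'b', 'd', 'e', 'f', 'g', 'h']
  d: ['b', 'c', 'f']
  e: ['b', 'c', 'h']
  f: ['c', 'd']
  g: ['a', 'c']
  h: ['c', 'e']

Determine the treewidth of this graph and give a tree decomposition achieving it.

Treewidth 2.
Bags: B1 = {a, b, c}  B2 = {b, c, d}  B3 = {b, c, e}  B4 = {c, e, h}  B5 = {c, d, f}  B6 = {a, c, g}
Tree: B1–B2, B1–B3, B3–B4, B2–B5, B1–B6

The largest bag has 3 vertices, giving width 2; this decomposition certifies tw(G) ≤ 2. On the other hand G contains the 3-clique {a, c, g}. A clique must lie in a single bag of any decomposition, so no decomposition can have width below 2. Hence tw(G) = 2 exactly.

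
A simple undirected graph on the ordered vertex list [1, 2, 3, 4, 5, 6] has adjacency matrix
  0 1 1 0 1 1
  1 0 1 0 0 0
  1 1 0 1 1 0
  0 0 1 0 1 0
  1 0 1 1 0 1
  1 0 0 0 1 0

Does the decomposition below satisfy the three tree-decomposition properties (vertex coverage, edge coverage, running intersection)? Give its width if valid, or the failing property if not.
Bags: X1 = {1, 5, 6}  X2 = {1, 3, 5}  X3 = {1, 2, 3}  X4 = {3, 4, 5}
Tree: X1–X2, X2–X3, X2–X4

Checking the three conditions: (i) the bags cover all of {1, 2, 3, 4, 5, 6}; (ii) for each edge, some bag contains both endpoints; (iii) the bags containing any fixed vertex form a subtree. All hold, so the decomposition is valid with width 3 − 1 = 2.

Yes; width 2.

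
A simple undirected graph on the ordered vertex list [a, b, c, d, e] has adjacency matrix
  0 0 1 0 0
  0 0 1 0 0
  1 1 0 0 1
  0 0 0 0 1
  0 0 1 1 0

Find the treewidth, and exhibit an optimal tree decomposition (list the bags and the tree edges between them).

Treewidth 1.
One optimal decomposition is:
Bags: B1 = {a, c}  B2 = {c, e}  B3 = {b, c}  B4 = {d, e}
Tree: B1–B2, B2–B3, B2–B4

Every bag has size at most 2, so the width is 2 − 1 = 1 and tw(G) ≤ 1. Since G has at least one edge (e.g. c–a), it is not an edgeless graph, so tw(G) ≥ 1. Combining the bounds, tw(G) = 1.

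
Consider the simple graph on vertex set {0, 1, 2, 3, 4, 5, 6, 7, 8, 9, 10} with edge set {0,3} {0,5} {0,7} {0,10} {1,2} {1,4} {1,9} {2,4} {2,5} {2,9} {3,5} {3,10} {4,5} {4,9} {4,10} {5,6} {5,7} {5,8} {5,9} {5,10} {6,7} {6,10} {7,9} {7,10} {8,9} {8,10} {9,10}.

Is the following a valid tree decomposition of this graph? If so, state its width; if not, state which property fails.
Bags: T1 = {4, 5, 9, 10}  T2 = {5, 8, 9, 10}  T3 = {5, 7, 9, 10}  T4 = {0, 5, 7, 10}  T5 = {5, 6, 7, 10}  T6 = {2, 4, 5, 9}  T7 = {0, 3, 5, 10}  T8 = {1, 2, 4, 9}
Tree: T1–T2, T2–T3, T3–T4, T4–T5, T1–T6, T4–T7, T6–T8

Vertex coverage: the bags together contain {0, 1, 2, 3, 4, 5, 6, 7, 8, 9, 10}, the full vertex set. Edge coverage: each edge of G has both endpoints in at least one bag. Running intersection: for every vertex, the bags containing it form a connected subtree. All three properties hold, so this is a valid tree decomposition of width max|bag| − 1 = 3, and hence tw(G) ≤ 3.

Yes; width 3.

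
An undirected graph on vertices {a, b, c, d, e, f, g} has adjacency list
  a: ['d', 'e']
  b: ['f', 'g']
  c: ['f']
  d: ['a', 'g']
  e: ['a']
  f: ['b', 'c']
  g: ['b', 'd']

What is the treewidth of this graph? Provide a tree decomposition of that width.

Treewidth 1.
Bags: B1 = {c, f}  B2 = {b, f}  B3 = {b, g}  B4 = {d, g}  B5 = {a, d}  B6 = {a, e}
Tree: B1–B2, B2–B3, B3–B4, B4–B5, B5–B6

The largest bag has 2 vertices, giving width 1; this decomposition certifies tw(G) ≤ 1. G has an edge, so its treewidth is at least 1. Hence tw(G) = 1 exactly.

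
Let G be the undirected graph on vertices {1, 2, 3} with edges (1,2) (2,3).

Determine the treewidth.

1

A width-1 tree decomposition is:
Bags: B1 = {1, 2}  B2 = {2, 3}
Tree: B1–B2
The largest bag has 2 vertices, giving width 1; this decomposition certifies tw(G) ≤ 1. Since G has at least one edge (e.g. 2–1), it is not an edgeless graph, so tw(G) ≥ 1. Hence tw(G) = 1 exactly.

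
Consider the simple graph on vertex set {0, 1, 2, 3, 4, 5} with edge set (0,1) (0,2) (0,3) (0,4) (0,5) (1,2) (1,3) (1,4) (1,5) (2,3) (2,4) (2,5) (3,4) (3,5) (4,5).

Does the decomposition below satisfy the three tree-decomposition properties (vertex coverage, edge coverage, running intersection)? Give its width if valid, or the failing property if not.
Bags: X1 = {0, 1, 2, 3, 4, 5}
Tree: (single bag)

Yes; width 5.

Vertex coverage: the bags together contain {0, 1, 2, 3, 4, 5}, the full vertex set. Edge coverage: each edge of G has both endpoints in at least one bag. Running intersection: for every vertex, the bags containing it form a connected subtree. All three properties hold, so this is a valid tree decomposition of width max|bag| − 1 = 5, and hence tw(G) ≤ 5.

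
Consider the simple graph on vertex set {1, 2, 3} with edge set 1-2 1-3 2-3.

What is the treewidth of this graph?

2

A width-2 tree decomposition is:
Bags: B1 = {1, 2, 3}
Tree: (single bag)
A single bag containing all 3 vertices is trivially a valid decomposition of width 2. On the other hand G contains the 3-clique {1, 2, 3}. A clique must lie in a single bag of any decomposition, so no decomposition can have width below 2. Hence tw(G) = 2 exactly.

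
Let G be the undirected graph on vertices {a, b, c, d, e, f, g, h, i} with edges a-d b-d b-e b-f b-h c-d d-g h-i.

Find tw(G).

1

A width-1 tree decomposition is:
Bags: B1 = {b, d}  B2 = {b, f}  B3 = {b, h}  B4 = {a, d}  B5 = {c, d}  B6 = {b, e}  B7 = {h, i}  B8 = {d, g}
Tree: B1–B2, B2–B3, B1–B4, B4–B5, B3–B6, B3–B7, B4–B8
The largest bag has 2 vertices, giving width 1; this decomposition certifies tw(G) ≤ 1. G has an edge, so its treewidth is at least 1. Combining the bounds, tw(G) = 1.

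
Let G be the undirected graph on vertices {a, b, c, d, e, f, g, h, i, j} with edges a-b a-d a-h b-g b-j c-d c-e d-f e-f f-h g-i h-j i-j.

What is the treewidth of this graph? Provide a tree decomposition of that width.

Every bag has size at most 3, so the width is 3 − 1 = 2 and tw(G) ≤ 2. The edges e–c–d–f–e form a cycle, so G is not a tree and its treewidth is at least 2. The upper and lower bounds meet at 2, so that is the treewidth.

Treewidth 2.
One such decomposition:
Bags: B1 = {c, e, f}  B2 = {c, d, f}  B3 = {d, f, h}  B4 = {a, d, h}  B5 = {a, h, j}  B6 = {a, b, j}  B7 = {b, i, j}  B8 = {b, g, i}
Tree: B1–B2, B2–B3, B3–B4, B4–B5, B5–B6, B6–B7, B7–B8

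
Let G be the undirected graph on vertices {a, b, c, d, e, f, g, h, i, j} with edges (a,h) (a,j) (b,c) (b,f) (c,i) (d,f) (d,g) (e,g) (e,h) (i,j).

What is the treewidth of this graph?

2

A width-2 tree decomposition is:
Bags: B1 = {d, e, g}  B2 = {d, e, h}  B3 = {a, d, h}  B4 = {a, d, j}  B5 = {d, i, j}  B6 = {c, d, i}  B7 = {b, c, d}  B8 = {b, d, f}
Tree: B1–B2, B2–B3, B3–B4, B4–B5, B5–B6, B6–B7, B7–B8
Each bag holds 3 vertices, so the decomposition has width 2, which upper-bounds the treewidth. For the lower bound, G contains the cycle d–g–e–h–a–j–i–c–b–f–d, so G is not a forest; only forests have treewidth ≤ 1, hence tw(G) ≥ 2. Combining the bounds, tw(G) = 2.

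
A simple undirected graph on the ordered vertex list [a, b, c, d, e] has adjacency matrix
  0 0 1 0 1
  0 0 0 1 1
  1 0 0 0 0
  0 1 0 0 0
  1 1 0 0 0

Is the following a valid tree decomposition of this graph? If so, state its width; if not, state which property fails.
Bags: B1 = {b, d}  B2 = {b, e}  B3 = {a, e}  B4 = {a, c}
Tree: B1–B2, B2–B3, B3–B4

Yes; width 1.

Checking the three conditions: (i) the bags cover all of {a, b, c, d, e}; (ii) for each edge, some bag contains both endpoints; (iii) the bags containing any fixed vertex form a subtree. All hold, so the decomposition is valid with width 2 − 1 = 1.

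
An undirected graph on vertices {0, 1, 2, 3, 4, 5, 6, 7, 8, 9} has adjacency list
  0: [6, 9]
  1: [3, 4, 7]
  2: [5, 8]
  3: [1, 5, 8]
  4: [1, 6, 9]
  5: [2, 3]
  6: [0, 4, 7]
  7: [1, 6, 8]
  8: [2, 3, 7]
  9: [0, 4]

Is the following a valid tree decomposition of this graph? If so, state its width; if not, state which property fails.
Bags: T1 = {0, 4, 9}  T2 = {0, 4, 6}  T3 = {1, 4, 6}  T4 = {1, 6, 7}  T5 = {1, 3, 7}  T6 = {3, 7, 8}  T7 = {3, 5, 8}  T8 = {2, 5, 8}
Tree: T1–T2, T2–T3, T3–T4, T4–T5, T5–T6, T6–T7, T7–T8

Checking the three conditions: (i) the bags cover all of {0, 1, 2, 3, 4, 5, 6, 7, 8, 9}; (ii) for each edge, some bag contains both endpoints; (iii) the bags containing any fixed vertex form a subtree. All hold, so the decomposition is valid with width 3 − 1 = 2.

Yes; width 2.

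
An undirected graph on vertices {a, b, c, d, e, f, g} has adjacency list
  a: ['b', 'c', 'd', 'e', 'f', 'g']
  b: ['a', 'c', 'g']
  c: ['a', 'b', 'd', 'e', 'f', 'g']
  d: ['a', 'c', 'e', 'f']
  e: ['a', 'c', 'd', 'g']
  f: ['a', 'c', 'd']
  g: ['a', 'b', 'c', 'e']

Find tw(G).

A width-3 tree decomposition is:
Bags: B1 = {a, c, e, g}  B2 = {a, c, d, e}  B3 = {a, c, d, f}  B4 = {a, b, c, g}
Tree: B1–B2, B2–B3, B1–B4
Each bag holds 4 vertices, so the decomposition has width 3, which upper-bounds the treewidth. On the other hand G contains the 4-clique {a, c, d, e}. A clique must lie in a single bag of any decomposition, so no decomposition can have width below 3. Combining the bounds, tw(G) = 3.

3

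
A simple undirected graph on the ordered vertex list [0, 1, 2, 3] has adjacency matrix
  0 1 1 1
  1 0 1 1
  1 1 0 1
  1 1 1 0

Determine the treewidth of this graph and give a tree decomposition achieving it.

With just one bag of size 4, the width is 4 − 1 = 3, so tw(G) ≤ 3. Conversely, {0, 1, 2, 3} is a clique of size 4, and the vertices of any clique must share a bag in every tree decomposition; so some bag has ≥ 4 vertices and tw(G) ≥ 3. Hence tw(G) = 3 exactly.

Treewidth 3.
One such decomposition:
Bags: B1 = {0, 1, 2, 3}
Tree: (single bag)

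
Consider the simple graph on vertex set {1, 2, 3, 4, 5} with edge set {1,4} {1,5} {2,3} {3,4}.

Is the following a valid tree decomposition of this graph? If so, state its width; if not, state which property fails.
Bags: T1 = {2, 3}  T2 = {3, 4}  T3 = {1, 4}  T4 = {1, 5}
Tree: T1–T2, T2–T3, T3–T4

Every vertex of G appears in some bag (union = {1, 2, 3, 4, 5}); every edge is covered by a bag; and for each vertex v the set of bags containing v is connected in the bag tree. The decomposition is therefore valid. The largest bag has 2 vertices, so the width is 1.

Yes; width 1.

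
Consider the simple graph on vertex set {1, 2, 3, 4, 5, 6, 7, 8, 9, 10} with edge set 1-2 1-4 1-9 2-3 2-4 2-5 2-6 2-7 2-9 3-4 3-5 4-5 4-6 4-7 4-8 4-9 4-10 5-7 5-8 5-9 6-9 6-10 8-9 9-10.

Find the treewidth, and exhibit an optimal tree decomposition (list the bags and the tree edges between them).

Treewidth 3.
One optimal decomposition is:
Bags: B1 = {2, 4, 5, 9}  B2 = {4, 5, 8, 9}  B3 = {2, 4, 6, 9}  B4 = {4, 6, 9, 10}  B5 = {2, 4, 5, 7}  B6 = {1, 2, 4, 9}  B7 = {2, 3, 4, 5}
Tree: B1–B2, B1–B3, B3–B4, B1–B5, B3–B6, B1–B7

Each bag holds 4 vertices, so the decomposition has width 3, which upper-bounds the treewidth. On the other hand G contains the 4-clique {4, 5, 8, 9}. A clique must lie in a single bag of any decomposition, so no decomposition can have width below 3. Therefore the treewidth is 3.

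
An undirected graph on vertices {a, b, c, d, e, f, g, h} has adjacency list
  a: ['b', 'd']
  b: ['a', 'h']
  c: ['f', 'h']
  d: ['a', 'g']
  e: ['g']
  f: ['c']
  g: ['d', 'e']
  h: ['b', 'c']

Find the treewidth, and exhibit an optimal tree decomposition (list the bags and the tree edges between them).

The largest bag has 2 vertices, giving width 1; this decomposition certifies tw(G) ≤ 1. Since G has at least one edge (e.g. f–c), it is not an edgeless graph, so tw(G) ≥ 1. Therefore the treewidth is 1.

Treewidth 1.
One such decomposition:
Bags: B1 = {c, f}  B2 = {c, h}  B3 = {b, h}  B4 = {a, b}  B5 = {a, d}  B6 = {d, g}  B7 = {e, g}
Tree: B1–B2, B2–B3, B3–B4, B4–B5, B5–B6, B6–B7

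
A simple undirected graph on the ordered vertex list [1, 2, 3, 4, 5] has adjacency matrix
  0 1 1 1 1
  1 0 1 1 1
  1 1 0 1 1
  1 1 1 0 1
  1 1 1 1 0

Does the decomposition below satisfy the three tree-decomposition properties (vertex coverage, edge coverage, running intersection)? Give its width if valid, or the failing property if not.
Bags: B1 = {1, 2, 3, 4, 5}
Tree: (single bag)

Yes; width 4.

Vertex coverage: the bags together contain {1, 2, 3, 4, 5}, the full vertex set. Edge coverage: each edge of G has both endpoints in at least one bag. Running intersection: for every vertex, the bags containing it form a connected subtree. All three properties hold, so this is a valid tree decomposition of width max|bag| − 1 = 4, and hence tw(G) ≤ 4.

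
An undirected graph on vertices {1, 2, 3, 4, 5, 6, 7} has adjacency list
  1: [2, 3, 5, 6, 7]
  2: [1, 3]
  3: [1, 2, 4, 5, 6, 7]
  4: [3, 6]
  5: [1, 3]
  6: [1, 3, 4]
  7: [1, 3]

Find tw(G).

A width-2 tree decomposition is:
Bags: B1 = {3, 4, 6}  B2 = {1, 3, 6}  B3 = {1, 2, 3}  B4 = {1, 3, 7}  B5 = {1, 3, 5}
Tree: B1–B2, B2–B3, B2–B4, B4–B5
Each bag holds 3 vertices, so the decomposition has width 2, which upper-bounds the treewidth. Conversely, {1, 2, 3} is a clique of size 3, and the vertices of any clique must share a bag in every tree decomposition; so some bag has ≥ 3 vertices and tw(G) ≥ 2. Combining the bounds, tw(G) = 2.

2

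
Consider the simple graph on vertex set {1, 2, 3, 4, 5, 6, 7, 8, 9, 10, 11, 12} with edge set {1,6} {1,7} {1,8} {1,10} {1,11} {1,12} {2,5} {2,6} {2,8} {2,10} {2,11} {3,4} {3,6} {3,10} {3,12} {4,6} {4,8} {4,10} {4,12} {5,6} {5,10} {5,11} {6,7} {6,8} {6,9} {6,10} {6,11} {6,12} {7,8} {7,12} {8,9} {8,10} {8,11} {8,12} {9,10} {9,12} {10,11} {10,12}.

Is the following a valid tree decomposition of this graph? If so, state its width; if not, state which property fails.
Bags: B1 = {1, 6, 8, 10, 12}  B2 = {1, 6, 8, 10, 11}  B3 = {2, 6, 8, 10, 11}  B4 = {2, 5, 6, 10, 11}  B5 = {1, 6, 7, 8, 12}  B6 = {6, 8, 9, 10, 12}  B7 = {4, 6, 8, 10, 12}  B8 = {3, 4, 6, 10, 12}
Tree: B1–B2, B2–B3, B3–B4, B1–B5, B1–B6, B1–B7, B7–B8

Yes; width 4.

Every vertex of G appears in some bag (union = {1, 2, 3, 4, 5, 6, 7, 8, 9, 10, 11, 12}); every edge is covered by a bag; and for each vertex v the set of bags containing v is connected in the bag tree. The decomposition is therefore valid. The largest bag has 5 vertices, so the width is 4.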